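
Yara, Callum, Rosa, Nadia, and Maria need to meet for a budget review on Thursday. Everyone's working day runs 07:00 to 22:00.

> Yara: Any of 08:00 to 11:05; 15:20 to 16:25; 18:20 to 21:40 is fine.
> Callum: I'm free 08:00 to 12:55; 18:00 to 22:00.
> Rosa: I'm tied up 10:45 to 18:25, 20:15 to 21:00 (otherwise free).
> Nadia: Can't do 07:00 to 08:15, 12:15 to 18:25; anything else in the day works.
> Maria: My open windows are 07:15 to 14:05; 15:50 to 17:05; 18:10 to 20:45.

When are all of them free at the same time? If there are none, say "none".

Yara free: 08:00-11:05, 15:20-16:25, 18:20-21:40.
Callum free: 08:00-12:55, 18:00-22:00.
Rosa free: 07:00-10:45, 18:25-20:15, 21:00-22:00 (invert busy blocks within the working day).
Nadia free: 08:15-12:15, 18:25-22:00 (invert busy blocks within the working day).
Maria free: 07:15-14:05, 15:50-17:05, 18:10-20:45.
Yara ∩ Callum: 08:00-11:05, 18:20-21:40.
Yara ∩ Callum ∩ Rosa: 08:00-10:45, 18:25-20:15, 21:00-21:40.
Yara ∩ Callum ∩ Rosa ∩ Nadia: 08:15-10:45, 18:25-20:15, 21:00-21:40.
Yara ∩ Callum ∩ Rosa ∩ Nadia ∩ Maria: 08:15-10:45, 18:25-20:15.

08:15-10:45, 18:25-20:15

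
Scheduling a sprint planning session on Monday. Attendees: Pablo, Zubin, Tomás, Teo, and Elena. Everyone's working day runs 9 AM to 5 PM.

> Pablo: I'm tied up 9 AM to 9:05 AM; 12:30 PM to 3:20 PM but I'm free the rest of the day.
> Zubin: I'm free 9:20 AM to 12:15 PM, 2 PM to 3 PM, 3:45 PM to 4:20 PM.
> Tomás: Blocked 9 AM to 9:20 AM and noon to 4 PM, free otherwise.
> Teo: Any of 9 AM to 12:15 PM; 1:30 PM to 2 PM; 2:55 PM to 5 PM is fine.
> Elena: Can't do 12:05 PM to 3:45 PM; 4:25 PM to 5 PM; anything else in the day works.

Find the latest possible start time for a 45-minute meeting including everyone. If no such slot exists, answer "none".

Pablo free: 09:05-12:30, 15:20-17:00 (invert busy blocks within the working day).
Zubin free: 09:20-12:15, 14:00-15:00, 15:45-16:20.
Tomás free: 09:20-12:00, 16:00-17:00 (invert busy blocks within the working day).
Teo free: 09:00-12:15, 13:30-14:00, 14:55-17:00.
Elena free: 09:00-12:05, 15:45-16:25 (invert busy blocks within the working day).
Pablo ∩ Zubin: 09:20-12:15, 15:45-16:20.
Pablo ∩ Zubin ∩ Tomás: 09:20-12:00, 16:00-16:20.
Pablo ∩ Zubin ∩ Tomás ∩ Teo: 09:20-12:00, 16:00-16:20.
Pablo ∩ Zubin ∩ Tomás ∩ Teo ∩ Elena: 09:20-12:00, 16:00-16:20.
The last common window of at least 45 minutes is 09:20-12:00; a 45-minute meeting can start as late as 11:15 and still end by 12:00.

11:15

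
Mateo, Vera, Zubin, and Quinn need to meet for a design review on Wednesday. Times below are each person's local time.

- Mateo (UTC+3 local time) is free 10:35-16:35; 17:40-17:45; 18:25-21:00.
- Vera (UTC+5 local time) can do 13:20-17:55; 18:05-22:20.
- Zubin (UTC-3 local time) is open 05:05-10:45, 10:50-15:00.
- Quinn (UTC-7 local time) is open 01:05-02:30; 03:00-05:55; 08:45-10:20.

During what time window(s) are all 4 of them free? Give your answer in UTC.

Mateo in UTC: 07:35-13:35, 14:40-14:45, 15:25-18:00 (subtract 3h to convert from UTC+3).
Vera in UTC: 08:20-12:55, 13:05-17:20 (subtract 5h to convert from UTC+5).
Zubin in UTC: 08:05-13:45, 13:50-18:00 (add 3h to convert from UTC-3).
Quinn in UTC: 08:05-09:30, 10:00-12:55, 15:45-17:20 (add 7h to convert from UTC-7).
Mateo ∩ Vera: 08:20-12:55, 13:05-13:35, 14:40-14:45, 15:25-17:20.
Mateo ∩ Vera ∩ Zubin: 08:20-12:55, 13:05-13:35, 14:40-14:45, 15:25-17:20.
Mateo ∩ Vera ∩ Zubin ∩ Quinn: 08:20-09:30, 10:00-12:55, 15:45-17:20.
Those are the intersection windows.

08:20-09:30, 10:00-12:55, 15:45-17:20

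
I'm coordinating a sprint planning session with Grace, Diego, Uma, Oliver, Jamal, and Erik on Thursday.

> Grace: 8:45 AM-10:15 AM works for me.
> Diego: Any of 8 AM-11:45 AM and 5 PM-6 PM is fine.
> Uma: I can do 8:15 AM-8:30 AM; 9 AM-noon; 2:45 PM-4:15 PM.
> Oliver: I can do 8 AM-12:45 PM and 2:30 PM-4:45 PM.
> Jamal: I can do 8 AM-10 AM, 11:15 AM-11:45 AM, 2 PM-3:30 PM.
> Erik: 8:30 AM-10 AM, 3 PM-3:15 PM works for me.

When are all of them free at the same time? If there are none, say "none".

Grace ∩ Diego: 08:45-10:15.
Grace ∩ Diego ∩ Uma: 09:00-10:15.
Grace ∩ Diego ∩ Uma ∩ Oliver: 09:00-10:15.
Grace ∩ Diego ∩ Uma ∩ Oliver ∩ Jamal: 09:00-10:00.
Grace ∩ Diego ∩ Uma ∩ Oliver ∩ Jamal ∩ Erik: 09:00-10:00.

09:00-10:00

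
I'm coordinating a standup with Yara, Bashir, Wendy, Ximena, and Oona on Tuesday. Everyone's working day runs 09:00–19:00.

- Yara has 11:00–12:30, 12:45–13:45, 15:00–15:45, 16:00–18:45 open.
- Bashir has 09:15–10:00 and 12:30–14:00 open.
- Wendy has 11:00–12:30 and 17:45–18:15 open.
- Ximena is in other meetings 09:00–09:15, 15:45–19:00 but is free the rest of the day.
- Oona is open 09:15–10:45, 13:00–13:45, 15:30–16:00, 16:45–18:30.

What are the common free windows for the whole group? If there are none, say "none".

none

Yara free: 11:00-12:30, 12:45-13:45, 15:00-15:45, 16:00-18:45.
Bashir free: 09:15-10:00, 12:30-14:00.
Wendy free: 11:00-12:30, 17:45-18:15.
Ximena free: 09:15-15:45 (invert busy blocks within the working day).
Oona free: 09:15-10:45, 13:00-13:45, 15:30-16:00, 16:45-18:30.
Yara ∩ Bashir: 12:45-13:45.
Yara ∩ Bashir ∩ Wendy: ∅.
Yara ∩ Bashir ∩ Wendy ∩ Ximena: ∅.
Yara ∩ Bashir ∩ Wendy ∩ Ximena ∩ Oona: ∅.
There is no time when everyone is free.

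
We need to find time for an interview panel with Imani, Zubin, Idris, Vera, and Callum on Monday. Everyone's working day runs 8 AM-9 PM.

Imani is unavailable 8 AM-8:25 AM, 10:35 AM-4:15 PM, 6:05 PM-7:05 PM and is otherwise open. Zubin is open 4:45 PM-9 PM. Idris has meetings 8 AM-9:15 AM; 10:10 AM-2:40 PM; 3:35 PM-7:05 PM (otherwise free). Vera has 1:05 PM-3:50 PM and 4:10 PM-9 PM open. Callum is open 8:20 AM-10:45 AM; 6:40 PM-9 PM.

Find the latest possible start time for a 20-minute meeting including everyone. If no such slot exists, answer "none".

Imani free: 08:25-10:35, 16:15-18:05, 19:05-21:00 (invert busy blocks within the working day).
Zubin free: 16:45-21:00.
Idris free: 09:15-10:10, 14:40-15:35, 19:05-21:00 (invert busy blocks within the working day).
Vera free: 13:05-15:50, 16:10-21:00.
Callum free: 08:20-10:45, 18:40-21:00.
Imani ∩ Zubin: 16:45-18:05, 19:05-21:00.
Imani ∩ Zubin ∩ Idris: 19:05-21:00.
Imani ∩ Zubin ∩ Idris ∩ Vera: 19:05-21:00.
Imani ∩ Zubin ∩ Idris ∩ Vera ∩ Callum: 19:05-21:00.
Those are the intersection windows.
The last common window of at least 20 minutes is 19:05-21:00; a 20-minute meeting can start as late as 20:40 and still end by 21:00.

20:40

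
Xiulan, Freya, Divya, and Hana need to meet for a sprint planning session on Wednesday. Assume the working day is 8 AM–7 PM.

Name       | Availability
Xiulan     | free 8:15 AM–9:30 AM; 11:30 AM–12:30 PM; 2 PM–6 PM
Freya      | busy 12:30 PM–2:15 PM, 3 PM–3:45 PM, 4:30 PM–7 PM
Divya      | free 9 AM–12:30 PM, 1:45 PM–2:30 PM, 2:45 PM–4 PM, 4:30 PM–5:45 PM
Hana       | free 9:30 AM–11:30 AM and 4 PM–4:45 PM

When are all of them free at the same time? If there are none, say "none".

none

Xiulan free: 08:15-09:30, 11:30-12:30, 14:00-18:00.
Freya free: 08:00-12:30, 14:15-15:00, 15:45-16:30 (invert busy blocks within the working day).
Divya free: 09:00-12:30, 13:45-14:30, 14:45-16:00, 16:30-17:45.
Hana free: 09:30-11:30, 16:00-16:45.
Xiulan ∩ Freya: 08:15-09:30, 11:30-12:30, 14:15-15:00, 15:45-16:30.
Xiulan ∩ Freya ∩ Divya: 09:00-09:30, 11:30-12:30, 14:15-14:30, 14:45-15:00, 15:45-16:00.
Xiulan ∩ Freya ∩ Divya ∩ Hana: ∅.
There is no time when everyone is free.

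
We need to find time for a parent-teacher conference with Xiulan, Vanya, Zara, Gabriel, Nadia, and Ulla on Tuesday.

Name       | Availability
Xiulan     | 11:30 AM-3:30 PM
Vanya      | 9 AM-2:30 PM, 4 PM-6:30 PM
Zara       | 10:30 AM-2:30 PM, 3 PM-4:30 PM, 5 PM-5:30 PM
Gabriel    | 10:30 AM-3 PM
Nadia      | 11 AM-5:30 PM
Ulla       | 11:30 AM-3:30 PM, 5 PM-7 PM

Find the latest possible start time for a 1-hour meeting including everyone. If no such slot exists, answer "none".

13:30

Xiulan ∩ Vanya: 11:30-14:30.
Xiulan ∩ Vanya ∩ Zara: 11:30-14:30.
Xiulan ∩ Vanya ∩ Zara ∩ Gabriel: 11:30-14:30.
Xiulan ∩ Vanya ∩ Zara ∩ Gabriel ∩ Nadia: 11:30-14:30.
Xiulan ∩ Vanya ∩ Zara ∩ Gabriel ∩ Nadia ∩ Ulla: 11:30-14:30.
The last common window of at least 60 minutes is 11:30-14:30; a 60-minute meeting can start as late as 13:30 and still end by 14:30.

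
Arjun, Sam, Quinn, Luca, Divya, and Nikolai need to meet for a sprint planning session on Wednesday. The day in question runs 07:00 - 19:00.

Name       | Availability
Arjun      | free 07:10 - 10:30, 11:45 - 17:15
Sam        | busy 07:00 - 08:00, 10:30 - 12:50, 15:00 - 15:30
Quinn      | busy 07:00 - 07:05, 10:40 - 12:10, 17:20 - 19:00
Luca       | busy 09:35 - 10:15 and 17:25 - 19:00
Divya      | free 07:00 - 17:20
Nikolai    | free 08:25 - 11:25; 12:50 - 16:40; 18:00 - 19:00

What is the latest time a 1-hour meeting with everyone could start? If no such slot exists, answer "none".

15:40

Arjun free: 07:10-10:30, 11:45-17:15.
Sam free: 08:00-10:30, 12:50-15:00, 15:30-19:00 (invert busy blocks within the working day).
Quinn free: 07:05-10:40, 12:10-17:20 (invert busy blocks within the working day).
Luca free: 07:00-09:35, 10:15-17:25 (invert busy blocks within the working day).
Divya free: 07:00-17:20.
Nikolai free: 08:25-11:25, 12:50-16:40, 18:00-19:00.
Arjun ∩ Sam: 08:00-10:30, 12:50-15:00, 15:30-17:15.
Arjun ∩ Sam ∩ Quinn: 08:00-10:30, 12:50-15:00, 15:30-17:15.
Arjun ∩ Sam ∩ Quinn ∩ Luca: 08:00-09:35, 10:15-10:30, 12:50-15:00, 15:30-17:15.
Arjun ∩ Sam ∩ Quinn ∩ Luca ∩ Divya: 08:00-09:35, 10:15-10:30, 12:50-15:00, 15:30-17:15.
Arjun ∩ Sam ∩ Quinn ∩ Luca ∩ Divya ∩ Nikolai: 08:25-09:35, 10:15-10:30, 12:50-15:00, 15:30-16:40.
The last common window of at least 60 minutes is 15:30-16:40; a 60-minute meeting can start as late as 15:40 and still end by 16:40.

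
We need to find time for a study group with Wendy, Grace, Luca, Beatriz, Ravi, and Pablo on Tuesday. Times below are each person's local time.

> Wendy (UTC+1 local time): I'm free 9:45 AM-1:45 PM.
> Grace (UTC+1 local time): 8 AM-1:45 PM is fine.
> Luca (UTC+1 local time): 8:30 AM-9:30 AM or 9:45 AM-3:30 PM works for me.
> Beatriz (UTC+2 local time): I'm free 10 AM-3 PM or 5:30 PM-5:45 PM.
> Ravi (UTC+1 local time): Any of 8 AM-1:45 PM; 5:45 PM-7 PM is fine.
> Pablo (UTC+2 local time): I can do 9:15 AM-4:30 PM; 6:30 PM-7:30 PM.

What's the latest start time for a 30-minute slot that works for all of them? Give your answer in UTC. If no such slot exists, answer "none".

Wendy in UTC: 08:45-12:45 (subtract 1h to convert from UTC+1).
Grace in UTC: 07:00-12:45 (subtract 1h to convert from UTC+1).
Luca in UTC: 07:30-08:30, 08:45-14:30 (subtract 1h to convert from UTC+1).
Beatriz in UTC: 08:00-13:00, 15:30-15:45 (subtract 2h to convert from UTC+2).
Ravi in UTC: 07:00-12:45, 16:45-18:00 (subtract 1h to convert from UTC+1).
Pablo in UTC: 07:15-14:30, 16:30-17:30 (subtract 2h to convert from UTC+2).
Wendy ∩ Grace: 08:45-12:45.
Wendy ∩ Grace ∩ Luca: 08:45-12:45.
Wendy ∩ Grace ∩ Luca ∩ Beatriz: 08:45-12:45.
Wendy ∩ Grace ∩ Luca ∩ Beatriz ∩ Ravi: 08:45-12:45.
Wendy ∩ Grace ∩ Luca ∩ Beatriz ∩ Ravi ∩ Pablo: 08:45-12:45.
The last common window of at least 30 minutes is 08:45-12:45; a 30-minute meeting can start as late as 12:15 and still end by 12:45.

12:15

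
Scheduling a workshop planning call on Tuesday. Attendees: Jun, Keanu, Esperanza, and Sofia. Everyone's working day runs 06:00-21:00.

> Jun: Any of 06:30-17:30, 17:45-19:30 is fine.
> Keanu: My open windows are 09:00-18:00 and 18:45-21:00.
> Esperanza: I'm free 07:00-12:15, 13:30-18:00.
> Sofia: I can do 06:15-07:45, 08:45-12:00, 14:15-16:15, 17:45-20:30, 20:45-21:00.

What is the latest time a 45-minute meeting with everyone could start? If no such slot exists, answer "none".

15:30

Jun ∩ Keanu: 09:00-17:30, 17:45-18:00, 18:45-19:30.
Jun ∩ Keanu ∩ Esperanza: 09:00-12:15, 13:30-17:30, 17:45-18:00.
Jun ∩ Keanu ∩ Esperanza ∩ Sofia: 09:00-12:00, 14:15-16:15, 17:45-18:00.
The last common window of at least 45 minutes is 14:15-16:15; a 45-minute meeting can start as late as 15:30 and still end by 16:15.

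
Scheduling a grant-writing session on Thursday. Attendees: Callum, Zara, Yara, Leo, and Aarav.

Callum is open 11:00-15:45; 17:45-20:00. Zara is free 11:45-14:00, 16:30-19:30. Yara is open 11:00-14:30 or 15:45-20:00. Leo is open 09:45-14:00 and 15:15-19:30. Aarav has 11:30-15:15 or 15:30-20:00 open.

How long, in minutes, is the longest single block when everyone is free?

135

Callum ∩ Zara: 11:45-14:00, 17:45-19:30.
Callum ∩ Zara ∩ Yara: 11:45-14:00, 17:45-19:30.
Callum ∩ Zara ∩ Yara ∩ Leo: 11:45-14:00, 17:45-19:30.
Callum ∩ Zara ∩ Yara ∩ Leo ∩ Aarav: 11:45-14:00, 17:45-19:30.
So the common availability across everyone is 11:45-14:00, 17:45-19:30.
The longest is 11:45-14:00 at 135 minutes.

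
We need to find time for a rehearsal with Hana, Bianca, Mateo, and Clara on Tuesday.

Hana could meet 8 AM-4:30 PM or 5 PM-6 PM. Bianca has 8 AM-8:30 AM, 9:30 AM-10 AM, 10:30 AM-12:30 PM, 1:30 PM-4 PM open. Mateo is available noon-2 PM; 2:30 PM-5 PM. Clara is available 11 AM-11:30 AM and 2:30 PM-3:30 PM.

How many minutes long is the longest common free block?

60

Hana ∩ Bianca: 08:00-08:30, 09:30-10:00, 10:30-12:30, 13:30-16:00.
Hana ∩ Bianca ∩ Mateo: 12:00-12:30, 13:30-14:00, 14:30-16:00.
Hana ∩ Bianca ∩ Mateo ∩ Clara: 14:30-15:30.
The longest is 14:30-15:30 at 60 minutes.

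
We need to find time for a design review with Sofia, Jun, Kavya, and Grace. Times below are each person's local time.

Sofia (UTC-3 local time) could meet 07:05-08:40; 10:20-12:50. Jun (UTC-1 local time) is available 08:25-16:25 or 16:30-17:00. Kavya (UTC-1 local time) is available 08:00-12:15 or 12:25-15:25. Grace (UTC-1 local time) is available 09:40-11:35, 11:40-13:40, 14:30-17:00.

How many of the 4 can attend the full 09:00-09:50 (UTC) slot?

1

Sofia in UTC: 10:05-11:40, 13:20-15:50 (add 3h to convert from UTC-3).
Jun in UTC: 09:25-17:25, 17:30-18:00 (add 1h to convert from UTC-1).
Kavya in UTC: 09:00-13:15, 13:25-16:25 (add 1h to convert from UTC-1).
Grace in UTC: 10:40-12:35, 12:40-14:40, 15:30-18:00 (add 1h to convert from UTC-1).
Kavya can make the full 09:00-09:50 slot — that's 1.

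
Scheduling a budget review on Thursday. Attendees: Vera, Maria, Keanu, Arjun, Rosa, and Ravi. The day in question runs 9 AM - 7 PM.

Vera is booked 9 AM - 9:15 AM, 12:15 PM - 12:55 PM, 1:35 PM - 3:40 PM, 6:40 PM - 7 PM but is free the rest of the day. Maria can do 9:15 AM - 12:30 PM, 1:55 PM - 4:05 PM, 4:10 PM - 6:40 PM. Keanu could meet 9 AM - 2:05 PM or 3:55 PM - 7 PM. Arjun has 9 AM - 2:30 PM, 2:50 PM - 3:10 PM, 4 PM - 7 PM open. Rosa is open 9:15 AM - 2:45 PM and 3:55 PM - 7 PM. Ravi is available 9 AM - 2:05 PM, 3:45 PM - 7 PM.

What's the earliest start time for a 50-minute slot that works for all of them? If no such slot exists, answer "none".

Vera free: 09:15-12:15, 12:55-13:35, 15:40-18:40 (invert busy blocks within the working day).
Maria free: 09:15-12:30, 13:55-16:05, 16:10-18:40.
Keanu free: 09:00-14:05, 15:55-19:00.
Arjun free: 09:00-14:30, 14:50-15:10, 16:00-19:00.
Rosa free: 09:15-14:45, 15:55-19:00.
Ravi free: 09:00-14:05, 15:45-19:00.
Vera ∩ Maria: 09:15-12:15, 15:40-16:05, 16:10-18:40.
Vera ∩ Maria ∩ Keanu: 09:15-12:15, 15:55-16:05, 16:10-18:40.
Vera ∩ Maria ∩ Keanu ∩ Arjun: 09:15-12:15, 16:00-16:05, 16:10-18:40.
Vera ∩ Maria ∩ Keanu ∩ Arjun ∩ Rosa: 09:15-12:15, 16:00-16:05, 16:10-18:40.
Vera ∩ Maria ∩ Keanu ∩ Arjun ∩ Rosa ∩ Ravi: 09:15-12:15, 16:00-16:05, 16:10-18:40.
So the common availability across everyone is 09:15-12:15, 16:00-16:05, 16:10-18:40.
The first common window of at least 50 minutes is 09:15-12:15, so the earliest start is 09:15.

09:15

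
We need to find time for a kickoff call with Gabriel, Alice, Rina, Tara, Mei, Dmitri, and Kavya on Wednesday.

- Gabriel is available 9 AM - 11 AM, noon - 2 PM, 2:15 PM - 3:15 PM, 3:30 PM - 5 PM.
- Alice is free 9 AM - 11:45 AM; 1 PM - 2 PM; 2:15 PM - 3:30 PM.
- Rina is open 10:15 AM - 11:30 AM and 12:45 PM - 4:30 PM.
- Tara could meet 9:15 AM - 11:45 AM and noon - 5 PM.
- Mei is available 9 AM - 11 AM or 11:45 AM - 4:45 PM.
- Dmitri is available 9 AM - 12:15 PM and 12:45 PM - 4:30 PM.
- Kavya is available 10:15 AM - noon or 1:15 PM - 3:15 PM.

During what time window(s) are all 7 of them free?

Gabriel ∩ Alice: 09:00-11:00, 13:00-14:00, 14:15-15:15.
Gabriel ∩ Alice ∩ Rina: 10:15-11:00, 13:00-14:00, 14:15-15:15.
Gabriel ∩ Alice ∩ Rina ∩ Tara: 10:15-11:00, 13:00-14:00, 14:15-15:15.
Gabriel ∩ Alice ∩ Rina ∩ Tara ∩ Mei: 10:15-11:00, 13:00-14:00, 14:15-15:15.
Gabriel ∩ Alice ∩ Rina ∩ Tara ∩ Mei ∩ Dmitri: 10:15-11:00, 13:00-14:00, 14:15-15:15.
Gabriel ∩ Alice ∩ Rina ∩ Tara ∩ Mei ∩ Dmitri ∩ Kavya: 10:15-11:00, 13:15-14:00, 14:15-15:15.
So the common availability across everyone is 10:15-11:00, 13:15-14:00, 14:15-15:15.

10:15-11:00, 13:15-14:00, 14:15-15:15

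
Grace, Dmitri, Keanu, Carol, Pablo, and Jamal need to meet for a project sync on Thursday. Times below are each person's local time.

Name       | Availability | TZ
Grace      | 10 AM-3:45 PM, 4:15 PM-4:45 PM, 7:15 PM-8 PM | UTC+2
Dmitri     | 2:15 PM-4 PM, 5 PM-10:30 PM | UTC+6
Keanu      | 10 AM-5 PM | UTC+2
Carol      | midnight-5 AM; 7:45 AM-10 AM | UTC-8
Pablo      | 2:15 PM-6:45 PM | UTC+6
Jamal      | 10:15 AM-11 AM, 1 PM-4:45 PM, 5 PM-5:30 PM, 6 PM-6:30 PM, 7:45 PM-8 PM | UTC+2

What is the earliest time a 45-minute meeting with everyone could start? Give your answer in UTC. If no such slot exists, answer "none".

08:15

Grace in UTC: 08:00-13:45, 14:15-14:45, 17:15-18:00 (subtract 2h to convert from UTC+2).
Dmitri in UTC: 08:15-10:00, 11:00-16:30 (subtract 6h to convert from UTC+6).
Keanu in UTC: 08:00-15:00 (subtract 2h to convert from UTC+2).
Carol in UTC: 08:00-13:00, 15:45-18:00 (add 8h to convert from UTC-8).
Pablo in UTC: 08:15-12:45 (subtract 6h to convert from UTC+6).
Jamal in UTC: 08:15-09:00, 11:00-14:45, 15:00-15:30, 16:00-16:30, 17:45-18:00 (subtract 2h to convert from UTC+2).
Grace ∩ Dmitri: 08:15-10:00, 11:00-13:45, 14:15-14:45.
Grace ∩ Dmitri ∩ Keanu: 08:15-10:00, 11:00-13:45, 14:15-14:45.
Grace ∩ Dmitri ∩ Keanu ∩ Carol: 08:15-10:00, 11:00-13:00.
Grace ∩ Dmitri ∩ Keanu ∩ Carol ∩ Pablo: 08:15-10:00, 11:00-12:45.
Grace ∩ Dmitri ∩ Keanu ∩ Carol ∩ Pablo ∩ Jamal: 08:15-09:00, 11:00-12:45.
The first common window of at least 45 minutes is 08:15-09:00, so the earliest start is 08:15.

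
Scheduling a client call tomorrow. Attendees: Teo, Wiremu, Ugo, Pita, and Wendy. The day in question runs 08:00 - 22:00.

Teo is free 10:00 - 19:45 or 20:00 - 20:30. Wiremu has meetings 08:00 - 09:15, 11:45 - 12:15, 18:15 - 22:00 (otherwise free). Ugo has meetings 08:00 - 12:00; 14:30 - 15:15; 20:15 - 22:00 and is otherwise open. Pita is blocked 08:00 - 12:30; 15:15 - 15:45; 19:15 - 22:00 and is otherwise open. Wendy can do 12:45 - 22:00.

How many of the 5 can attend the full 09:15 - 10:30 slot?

1

Teo free: 10:00-19:45, 20:00-20:30.
Wiremu free: 09:15-11:45, 12:15-18:15 (invert busy blocks within the working day).
Ugo free: 12:00-14:30, 15:15-20:15 (invert busy blocks within the working day).
Pita free: 12:30-15:15, 15:45-19:15 (invert busy blocks within the working day).
Wendy free: 12:45-22:00.
Wiremu can make the full 09:15-10:30 slot — that's 1.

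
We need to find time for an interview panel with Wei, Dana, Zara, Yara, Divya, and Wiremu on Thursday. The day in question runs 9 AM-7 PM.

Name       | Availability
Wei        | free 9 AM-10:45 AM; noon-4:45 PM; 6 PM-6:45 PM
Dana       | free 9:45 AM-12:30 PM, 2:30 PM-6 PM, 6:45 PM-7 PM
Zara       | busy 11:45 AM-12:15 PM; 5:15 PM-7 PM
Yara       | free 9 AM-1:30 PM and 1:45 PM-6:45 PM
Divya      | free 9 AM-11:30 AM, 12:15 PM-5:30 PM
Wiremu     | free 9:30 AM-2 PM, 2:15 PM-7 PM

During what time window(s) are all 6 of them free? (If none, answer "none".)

09:45-10:45, 12:15-12:30, 14:30-16:45

Wei free: 09:00-10:45, 12:00-16:45, 18:00-18:45.
Dana free: 09:45-12:30, 14:30-18:00, 18:45-19:00.
Zara free: 09:00-11:45, 12:15-17:15 (invert busy blocks within the working day).
Yara free: 09:00-13:30, 13:45-18:45.
Divya free: 09:00-11:30, 12:15-17:30.
Wiremu free: 09:30-14:00, 14:15-19:00.
Wei ∩ Dana: 09:45-10:45, 12:00-12:30, 14:30-16:45.
Wei ∩ Dana ∩ Zara: 09:45-10:45, 12:15-12:30, 14:30-16:45.
Wei ∩ Dana ∩ Zara ∩ Yara: 09:45-10:45, 12:15-12:30, 14:30-16:45.
Wei ∩ Dana ∩ Zara ∩ Yara ∩ Divya: 09:45-10:45, 12:15-12:30, 14:30-16:45.
Wei ∩ Dana ∩ Zara ∩ Yara ∩ Divya ∩ Wiremu: 09:45-10:45, 12:15-12:30, 14:30-16:45.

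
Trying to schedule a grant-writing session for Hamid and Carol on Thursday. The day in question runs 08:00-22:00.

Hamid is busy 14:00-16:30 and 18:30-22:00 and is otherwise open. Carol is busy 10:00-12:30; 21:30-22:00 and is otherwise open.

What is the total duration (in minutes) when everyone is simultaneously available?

Hamid free: 08:00-14:00, 16:30-18:30 (invert busy blocks within the working day).
Carol free: 08:00-10:00, 12:30-21:30 (invert busy blocks within the working day).
Hamid ∩ Carol: 08:00-10:00, 12:30-14:00, 16:30-18:30.
Summing the common windows: 120 + 90 + 120 = 330 minutes.

330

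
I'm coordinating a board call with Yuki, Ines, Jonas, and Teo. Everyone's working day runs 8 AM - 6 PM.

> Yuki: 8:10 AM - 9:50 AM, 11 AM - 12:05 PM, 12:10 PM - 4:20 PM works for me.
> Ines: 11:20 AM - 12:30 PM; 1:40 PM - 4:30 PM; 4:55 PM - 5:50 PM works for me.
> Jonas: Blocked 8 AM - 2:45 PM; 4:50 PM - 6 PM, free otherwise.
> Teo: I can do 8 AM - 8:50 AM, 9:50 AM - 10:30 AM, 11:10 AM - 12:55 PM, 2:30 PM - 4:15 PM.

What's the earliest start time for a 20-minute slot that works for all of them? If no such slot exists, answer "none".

Yuki free: 08:10-09:50, 11:00-12:05, 12:10-16:20.
Ines free: 11:20-12:30, 13:40-16:30, 16:55-17:50.
Jonas free: 14:45-16:50 (invert busy blocks within the working day).
Teo free: 08:00-08:50, 09:50-10:30, 11:10-12:55, 14:30-16:15.
Yuki ∩ Ines: 11:20-12:05, 12:10-12:30, 13:40-16:20.
Yuki ∩ Ines ∩ Jonas: 14:45-16:20.
Yuki ∩ Ines ∩ Jonas ∩ Teo: 14:45-16:15.
Those are the intersection windows.
The first common window of at least 20 minutes is 14:45-16:15, so the earliest start is 14:45.

14:45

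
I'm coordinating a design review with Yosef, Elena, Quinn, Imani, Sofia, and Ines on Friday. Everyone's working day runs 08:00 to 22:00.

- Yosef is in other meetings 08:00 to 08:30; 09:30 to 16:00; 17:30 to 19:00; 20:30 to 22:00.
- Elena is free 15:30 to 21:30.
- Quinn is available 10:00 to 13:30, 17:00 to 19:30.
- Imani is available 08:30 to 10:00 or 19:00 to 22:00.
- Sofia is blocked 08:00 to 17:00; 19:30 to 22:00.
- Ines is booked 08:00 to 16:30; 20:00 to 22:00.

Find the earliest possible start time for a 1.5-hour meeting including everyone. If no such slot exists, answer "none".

none

Yosef free: 08:30-09:30, 16:00-17:30, 19:00-20:30 (invert busy blocks within the working day).
Elena free: 15:30-21:30.
Quinn free: 10:00-13:30, 17:00-19:30.
Imani free: 08:30-10:00, 19:00-22:00.
Sofia free: 17:00-19:30 (invert busy blocks within the working day).
Ines free: 16:30-20:00 (invert busy blocks within the working day).
Yosef ∩ Elena: 16:00-17:30, 19:00-20:30.
Yosef ∩ Elena ∩ Quinn: 17:00-17:30, 19:00-19:30.
Yosef ∩ Elena ∩ Quinn ∩ Imani: 19:00-19:30.
Yosef ∩ Elena ∩ Quinn ∩ Imani ∩ Sofia: 19:00-19:30.
Yosef ∩ Elena ∩ Quinn ∩ Imani ∩ Sofia ∩ Ines: 19:00-19:30.
So the common availability across everyone is 19:00-19:30.
No common window is at least 90 minutes long.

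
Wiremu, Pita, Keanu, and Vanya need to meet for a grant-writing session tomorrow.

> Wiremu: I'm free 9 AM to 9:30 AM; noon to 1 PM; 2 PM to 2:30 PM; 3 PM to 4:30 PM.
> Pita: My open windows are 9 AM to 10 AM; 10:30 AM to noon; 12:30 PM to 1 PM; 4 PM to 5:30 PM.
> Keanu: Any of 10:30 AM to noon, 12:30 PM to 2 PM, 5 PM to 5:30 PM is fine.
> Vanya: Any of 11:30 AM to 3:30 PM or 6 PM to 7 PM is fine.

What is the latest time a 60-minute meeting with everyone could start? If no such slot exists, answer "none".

Wiremu ∩ Pita: 09:00-09:30, 12:30-13:00, 16:00-16:30.
Wiremu ∩ Pita ∩ Keanu: 12:30-13:00.
Wiremu ∩ Pita ∩ Keanu ∩ Vanya: 12:30-13:00.
No common window is at least 60 minutes long.

none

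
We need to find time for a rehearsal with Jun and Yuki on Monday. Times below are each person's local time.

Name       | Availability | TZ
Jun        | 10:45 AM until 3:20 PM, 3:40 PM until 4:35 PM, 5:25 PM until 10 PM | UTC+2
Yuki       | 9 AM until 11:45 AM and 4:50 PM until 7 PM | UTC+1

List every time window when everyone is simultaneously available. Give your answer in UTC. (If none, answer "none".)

08:45-10:45, 15:50-18:00

Jun in UTC: 08:45-13:20, 13:40-14:35, 15:25-20:00 (subtract 2h to convert from UTC+2).
Yuki in UTC: 08:00-10:45, 15:50-18:00 (subtract 1h to convert from UTC+1).
Jun ∩ Yuki: 08:45-10:45, 15:50-18:00.
So the common availability across everyone is 08:45-10:45, 15:50-18:00.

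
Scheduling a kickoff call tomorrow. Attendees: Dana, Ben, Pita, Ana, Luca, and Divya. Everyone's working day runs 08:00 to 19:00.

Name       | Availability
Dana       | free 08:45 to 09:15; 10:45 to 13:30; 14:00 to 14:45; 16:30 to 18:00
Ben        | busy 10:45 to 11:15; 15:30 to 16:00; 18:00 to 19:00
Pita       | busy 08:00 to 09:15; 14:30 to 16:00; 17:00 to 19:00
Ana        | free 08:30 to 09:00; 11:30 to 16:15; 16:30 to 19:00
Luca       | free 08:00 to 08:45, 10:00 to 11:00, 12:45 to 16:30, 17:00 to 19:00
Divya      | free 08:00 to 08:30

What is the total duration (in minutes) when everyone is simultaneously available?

0

Dana free: 08:45-09:15, 10:45-13:30, 14:00-14:45, 16:30-18:00.
Ben free: 08:00-10:45, 11:15-15:30, 16:00-18:00 (invert busy blocks within the working day).
Pita free: 09:15-14:30, 16:00-17:00 (invert busy blocks within the working day).
Ana free: 08:30-09:00, 11:30-16:15, 16:30-19:00.
Luca free: 08:00-08:45, 10:00-11:00, 12:45-16:30, 17:00-19:00.
Divya free: 08:00-08:30.
Dana ∩ Ben: 08:45-09:15, 11:15-13:30, 14:00-14:45, 16:30-18:00.
Dana ∩ Ben ∩ Pita: 11:15-13:30, 14:00-14:30, 16:30-17:00.
Dana ∩ Ben ∩ Pita ∩ Ana: 11:30-13:30, 14:00-14:30, 16:30-17:00.
Dana ∩ Ben ∩ Pita ∩ Ana ∩ Luca: 12:45-13:30, 14:00-14:30.
Dana ∩ Ben ∩ Pita ∩ Ana ∩ Luca ∩ Divya: ∅.
There is no time when everyone is free.
There is no common window, so the total is 0 minutes.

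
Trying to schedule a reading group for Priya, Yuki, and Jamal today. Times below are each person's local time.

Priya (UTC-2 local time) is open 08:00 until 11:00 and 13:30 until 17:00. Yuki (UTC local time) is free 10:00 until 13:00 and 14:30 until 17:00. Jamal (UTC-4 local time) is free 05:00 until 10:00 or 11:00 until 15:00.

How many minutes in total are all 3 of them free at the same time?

270

Priya in UTC: 10:00-13:00, 15:30-19:00 (add 2h to convert from UTC-2).
Yuki in UTC: 10:00-13:00, 14:30-17:00.
Jamal in UTC: 09:00-14:00, 15:00-19:00 (add 4h to convert from UTC-4).
Priya ∩ Yuki: 10:00-13:00, 15:30-17:00.
Priya ∩ Yuki ∩ Jamal: 10:00-13:00, 15:30-17:00.
Those are the intersection windows.
Summing the common windows: 180 + 90 = 270 minutes.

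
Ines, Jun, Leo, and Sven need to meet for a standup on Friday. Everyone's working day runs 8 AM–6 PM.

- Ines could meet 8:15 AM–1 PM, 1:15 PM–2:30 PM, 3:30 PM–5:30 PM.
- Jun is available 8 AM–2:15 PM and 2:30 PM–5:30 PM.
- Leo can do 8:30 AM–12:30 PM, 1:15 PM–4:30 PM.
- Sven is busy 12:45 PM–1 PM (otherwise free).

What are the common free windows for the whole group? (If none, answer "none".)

Ines free: 08:15-13:00, 13:15-14:30, 15:30-17:30.
Jun free: 08:00-14:15, 14:30-17:30.
Leo free: 08:30-12:30, 13:15-16:30.
Sven free: 08:00-12:45, 13:00-18:00 (invert busy blocks within the working day).
Ines ∩ Jun: 08:15-13:00, 13:15-14:15, 15:30-17:30.
Ines ∩ Jun ∩ Leo: 08:30-12:30, 13:15-14:15, 15:30-16:30.
Ines ∩ Jun ∩ Leo ∩ Sven: 08:30-12:30, 13:15-14:15, 15:30-16:30.
Those are the intersection windows.

08:30-12:30, 13:15-14:15, 15:30-16:30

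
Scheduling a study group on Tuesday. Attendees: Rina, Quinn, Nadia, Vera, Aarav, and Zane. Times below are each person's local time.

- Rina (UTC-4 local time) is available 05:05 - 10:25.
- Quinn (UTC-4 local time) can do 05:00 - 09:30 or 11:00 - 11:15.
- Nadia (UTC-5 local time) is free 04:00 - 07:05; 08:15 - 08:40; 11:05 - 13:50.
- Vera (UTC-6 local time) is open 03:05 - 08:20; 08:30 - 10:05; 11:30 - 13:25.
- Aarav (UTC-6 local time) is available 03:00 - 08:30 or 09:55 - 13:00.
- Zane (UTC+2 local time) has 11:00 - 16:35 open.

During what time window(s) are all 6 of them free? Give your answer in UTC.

Rina in UTC: 09:05-14:25 (add 4h to convert from UTC-4).
Quinn in UTC: 09:00-13:30, 15:00-15:15 (add 4h to convert from UTC-4).
Nadia in UTC: 09:00-12:05, 13:15-13:40, 16:05-18:50 (add 5h to convert from UTC-5).
Vera in UTC: 09:05-14:20, 14:30-16:05, 17:30-19:25 (add 6h to convert from UTC-6).
Aarav in UTC: 09:00-14:30, 15:55-19:00 (add 6h to convert from UTC-6).
Zane in UTC: 09:00-14:35 (subtract 2h to convert from UTC+2).
Rina ∩ Quinn: 09:05-13:30.
Rina ∩ Quinn ∩ Nadia: 09:05-12:05, 13:15-13:30.
Rina ∩ Quinn ∩ Nadia ∩ Vera: 09:05-12:05, 13:15-13:30.
Rina ∩ Quinn ∩ Nadia ∩ Vera ∩ Aarav: 09:05-12:05, 13:15-13:30.
Rina ∩ Quinn ∩ Nadia ∩ Vera ∩ Aarav ∩ Zane: 09:05-12:05, 13:15-13:30.
So the common availability across everyone is 09:05-12:05, 13:15-13:30.

09:05-12:05, 13:15-13:30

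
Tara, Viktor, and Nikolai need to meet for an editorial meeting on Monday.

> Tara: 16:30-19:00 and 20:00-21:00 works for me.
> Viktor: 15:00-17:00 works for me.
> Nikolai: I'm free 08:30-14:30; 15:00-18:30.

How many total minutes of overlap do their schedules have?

30

Tara ∩ Viktor: 16:30-17:00.
Tara ∩ Viktor ∩ Nikolai: 16:30-17:00.
So the common availability across everyone is 16:30-17:00.
That's a single block of 30 minutes.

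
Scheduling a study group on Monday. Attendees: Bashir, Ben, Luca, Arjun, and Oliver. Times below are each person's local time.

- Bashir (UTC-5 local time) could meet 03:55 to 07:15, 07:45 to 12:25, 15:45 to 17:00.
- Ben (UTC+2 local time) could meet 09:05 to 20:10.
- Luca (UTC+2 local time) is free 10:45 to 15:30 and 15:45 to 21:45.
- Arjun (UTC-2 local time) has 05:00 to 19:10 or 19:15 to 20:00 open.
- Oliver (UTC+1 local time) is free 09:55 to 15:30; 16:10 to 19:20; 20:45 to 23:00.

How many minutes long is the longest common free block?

200

Bashir in UTC: 08:55-12:15, 12:45-17:25, 20:45-22:00 (add 5h to convert from UTC-5).
Ben in UTC: 07:05-18:10 (subtract 2h to convert from UTC+2).
Luca in UTC: 08:45-13:30, 13:45-19:45 (subtract 2h to convert from UTC+2).
Arjun in UTC: 07:00-21:10, 21:15-22:00 (add 2h to convert from UTC-2).
Oliver in UTC: 08:55-14:30, 15:10-18:20, 19:45-22:00 (subtract 1h to convert from UTC+1).
Bashir ∩ Ben: 08:55-12:15, 12:45-17:25.
Bashir ∩ Ben ∩ Luca: 08:55-12:15, 12:45-13:30, 13:45-17:25.
Bashir ∩ Ben ∩ Luca ∩ Arjun: 08:55-12:15, 12:45-13:30, 13:45-17:25.
Bashir ∩ Ben ∩ Luca ∩ Arjun ∩ Oliver: 08:55-12:15, 12:45-13:30, 13:45-14:30, 15:10-17:25.
The longest is 08:55-12:15 at 200 minutes.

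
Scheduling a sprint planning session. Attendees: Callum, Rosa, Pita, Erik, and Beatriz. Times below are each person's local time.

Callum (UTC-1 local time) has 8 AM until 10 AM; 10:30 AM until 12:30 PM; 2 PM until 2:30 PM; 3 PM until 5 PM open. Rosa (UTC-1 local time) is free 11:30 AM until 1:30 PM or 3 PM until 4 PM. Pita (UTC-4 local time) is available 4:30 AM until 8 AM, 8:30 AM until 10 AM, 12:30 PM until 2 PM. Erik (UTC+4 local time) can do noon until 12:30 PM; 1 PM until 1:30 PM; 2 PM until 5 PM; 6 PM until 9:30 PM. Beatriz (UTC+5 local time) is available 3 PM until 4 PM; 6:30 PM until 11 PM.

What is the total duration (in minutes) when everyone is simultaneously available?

Callum in UTC: 09:00-11:00, 11:30-13:30, 15:00-15:30, 16:00-18:00 (add 1h to convert from UTC-1).
Rosa in UTC: 12:30-14:30, 16:00-17:00 (add 1h to convert from UTC-1).
Pita in UTC: 08:30-12:00, 12:30-14:00, 16:30-18:00 (add 4h to convert from UTC-4).
Erik in UTC: 08:00-08:30, 09:00-09:30, 10:00-13:00, 14:00-17:30 (subtract 4h to convert from UTC+4).
Beatriz in UTC: 10:00-11:00, 13:30-18:00 (subtract 5h to convert from UTC+5).
Callum ∩ Rosa: 12:30-13:30, 16:00-17:00.
Callum ∩ Rosa ∩ Pita: 12:30-13:30, 16:30-17:00.
Callum ∩ Rosa ∩ Pita ∩ Erik: 12:30-13:00, 16:30-17:00.
Callum ∩ Rosa ∩ Pita ∩ Erik ∩ Beatriz: 16:30-17:00.
That's a single block of 30 minutes.

30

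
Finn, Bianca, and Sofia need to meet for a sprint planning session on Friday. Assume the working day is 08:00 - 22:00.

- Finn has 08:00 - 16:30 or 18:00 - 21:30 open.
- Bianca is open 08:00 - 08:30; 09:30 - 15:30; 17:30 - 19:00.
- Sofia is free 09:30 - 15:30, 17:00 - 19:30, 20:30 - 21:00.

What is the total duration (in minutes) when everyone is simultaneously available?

Finn ∩ Bianca: 08:00-08:30, 09:30-15:30, 18:00-19:00.
Finn ∩ Bianca ∩ Sofia: 09:30-15:30, 18:00-19:00.
Those are the intersection windows.
Summing the common windows: 360 + 60 = 420 minutes.

420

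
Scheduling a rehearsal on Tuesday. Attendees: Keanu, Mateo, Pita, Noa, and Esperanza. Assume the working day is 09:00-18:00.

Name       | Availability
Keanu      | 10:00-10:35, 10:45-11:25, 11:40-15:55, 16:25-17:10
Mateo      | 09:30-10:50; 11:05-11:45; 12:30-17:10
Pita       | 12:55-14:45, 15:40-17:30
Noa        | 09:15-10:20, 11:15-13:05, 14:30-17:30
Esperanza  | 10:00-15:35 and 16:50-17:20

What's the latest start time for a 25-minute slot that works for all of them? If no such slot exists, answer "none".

Keanu ∩ Mateo: 10:00-10:35, 10:45-10:50, 11:05-11:25, 11:40-11:45, 12:30-15:55, 16:25-17:10.
Keanu ∩ Mateo ∩ Pita: 12:55-14:45, 15:40-15:55, 16:25-17:10.
Keanu ∩ Mateo ∩ Pita ∩ Noa: 12:55-13:05, 14:30-14:45, 15:40-15:55, 16:25-17:10.
Keanu ∩ Mateo ∩ Pita ∩ Noa ∩ Esperanza: 12:55-13:05, 14:30-14:45, 16:50-17:10.
No common window is at least 25 minutes long.

none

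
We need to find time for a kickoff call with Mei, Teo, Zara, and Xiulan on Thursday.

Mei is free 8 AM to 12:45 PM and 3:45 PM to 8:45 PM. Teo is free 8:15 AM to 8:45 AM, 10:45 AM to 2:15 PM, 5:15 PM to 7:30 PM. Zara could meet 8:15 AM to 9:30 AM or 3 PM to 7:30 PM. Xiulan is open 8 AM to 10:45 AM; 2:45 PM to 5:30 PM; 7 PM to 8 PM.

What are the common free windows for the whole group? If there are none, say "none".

08:15-08:45, 17:15-17:30, 19:00-19:30

Mei ∩ Teo: 08:15-08:45, 10:45-12:45, 17:15-19:30.
Mei ∩ Teo ∩ Zara: 08:15-08:45, 17:15-19:30.
Mei ∩ Teo ∩ Zara ∩ Xiulan: 08:15-08:45, 17:15-17:30, 19:00-19:30.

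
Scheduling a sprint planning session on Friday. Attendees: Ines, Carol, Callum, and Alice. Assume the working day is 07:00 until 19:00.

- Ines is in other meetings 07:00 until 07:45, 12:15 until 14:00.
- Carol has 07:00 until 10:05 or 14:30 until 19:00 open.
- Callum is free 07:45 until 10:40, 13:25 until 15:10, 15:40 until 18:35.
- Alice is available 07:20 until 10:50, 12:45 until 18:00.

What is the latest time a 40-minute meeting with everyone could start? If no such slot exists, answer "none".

Ines free: 07:45-12:15, 14:00-19:00 (invert busy blocks within the working day).
Carol free: 07:00-10:05, 14:30-19:00.
Callum free: 07:45-10:40, 13:25-15:10, 15:40-18:35.
Alice free: 07:20-10:50, 12:45-18:00.
Ines ∩ Carol: 07:45-10:05, 14:30-19:00.
Ines ∩ Carol ∩ Callum: 07:45-10:05, 14:30-15:10, 15:40-18:35.
Ines ∩ Carol ∩ Callum ∩ Alice: 07:45-10:05, 14:30-15:10, 15:40-18:00.
So the common availability across everyone is 07:45-10:05, 14:30-15:10, 15:40-18:00.
The last common window of at least 40 minutes is 15:40-18:00; a 40-minute meeting can start as late as 17:20 and still end by 18:00.

17:20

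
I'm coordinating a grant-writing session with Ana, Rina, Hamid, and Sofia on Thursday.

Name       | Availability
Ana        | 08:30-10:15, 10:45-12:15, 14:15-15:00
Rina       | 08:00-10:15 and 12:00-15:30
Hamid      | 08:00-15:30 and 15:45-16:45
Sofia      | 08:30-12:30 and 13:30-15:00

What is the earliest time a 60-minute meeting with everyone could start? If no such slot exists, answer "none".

Ana ∩ Rina: 08:30-10:15, 12:00-12:15, 14:15-15:00.
Ana ∩ Rina ∩ Hamid: 08:30-10:15, 12:00-12:15, 14:15-15:00.
Ana ∩ Rina ∩ Hamid ∩ Sofia: 08:30-10:15, 12:00-12:15, 14:15-15:00.
Those are the intersection windows.
The first common window of at least 60 minutes is 08:30-10:15, so the earliest start is 08:30.

08:30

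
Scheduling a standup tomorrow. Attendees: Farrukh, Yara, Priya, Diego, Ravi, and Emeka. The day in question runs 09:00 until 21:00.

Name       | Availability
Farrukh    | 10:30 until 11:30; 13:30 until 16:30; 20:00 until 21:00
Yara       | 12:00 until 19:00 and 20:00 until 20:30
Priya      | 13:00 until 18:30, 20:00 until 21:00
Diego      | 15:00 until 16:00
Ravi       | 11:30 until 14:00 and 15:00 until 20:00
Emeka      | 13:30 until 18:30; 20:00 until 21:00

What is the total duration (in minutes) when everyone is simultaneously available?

Farrukh ∩ Yara: 13:30-16:30, 20:00-20:30.
Farrukh ∩ Yara ∩ Priya: 13:30-16:30, 20:00-20:30.
Farrukh ∩ Yara ∩ Priya ∩ Diego: 15:00-16:00.
Farrukh ∩ Yara ∩ Priya ∩ Diego ∩ Ravi: 15:00-16:00.
Farrukh ∩ Yara ∩ Priya ∩ Diego ∩ Ravi ∩ Emeka: 15:00-16:00.
That's a single block of 60 minutes.

60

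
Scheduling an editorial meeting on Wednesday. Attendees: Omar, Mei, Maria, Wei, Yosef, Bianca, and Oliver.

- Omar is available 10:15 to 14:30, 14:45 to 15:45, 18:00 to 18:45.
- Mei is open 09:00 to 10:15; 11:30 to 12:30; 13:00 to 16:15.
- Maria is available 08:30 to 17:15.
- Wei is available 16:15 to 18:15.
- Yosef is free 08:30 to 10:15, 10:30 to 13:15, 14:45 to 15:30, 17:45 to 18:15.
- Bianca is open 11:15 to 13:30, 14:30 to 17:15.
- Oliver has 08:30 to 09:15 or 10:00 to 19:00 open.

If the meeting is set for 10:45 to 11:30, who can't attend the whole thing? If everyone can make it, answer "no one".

Omar: free for 10:45-11:30. Mei: not fully free for 10:45-11:30. Maria: free for 10:45-11:30. Wei: not fully free for 10:45-11:30. Yosef: free for 10:45-11:30. Bianca: not fully free for 10:45-11:30. Oliver: free for 10:45-11:30.

Bianca, Mei, Wei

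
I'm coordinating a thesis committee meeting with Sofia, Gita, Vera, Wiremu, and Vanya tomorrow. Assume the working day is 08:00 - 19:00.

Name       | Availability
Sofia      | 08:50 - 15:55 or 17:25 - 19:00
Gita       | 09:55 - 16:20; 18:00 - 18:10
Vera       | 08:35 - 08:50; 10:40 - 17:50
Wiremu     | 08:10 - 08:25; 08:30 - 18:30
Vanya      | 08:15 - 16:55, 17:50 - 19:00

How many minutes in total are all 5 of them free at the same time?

Sofia ∩ Gita: 09:55-15:55, 18:00-18:10.
Sofia ∩ Gita ∩ Vera: 10:40-15:55.
Sofia ∩ Gita ∩ Vera ∩ Wiremu: 10:40-15:55.
Sofia ∩ Gita ∩ Vera ∩ Wiremu ∩ Vanya: 10:40-15:55.
That's a single block of 315 minutes.

315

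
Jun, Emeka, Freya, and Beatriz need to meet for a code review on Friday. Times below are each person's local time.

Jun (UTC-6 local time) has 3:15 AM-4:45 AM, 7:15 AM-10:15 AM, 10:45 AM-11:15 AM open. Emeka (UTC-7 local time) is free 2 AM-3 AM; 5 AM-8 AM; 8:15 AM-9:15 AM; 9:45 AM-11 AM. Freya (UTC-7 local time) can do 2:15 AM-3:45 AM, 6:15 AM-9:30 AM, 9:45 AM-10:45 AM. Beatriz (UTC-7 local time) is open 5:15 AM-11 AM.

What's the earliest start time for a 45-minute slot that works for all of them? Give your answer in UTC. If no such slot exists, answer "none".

Jun in UTC: 09:15-10:45, 13:15-16:15, 16:45-17:15 (add 6h to convert from UTC-6).
Emeka in UTC: 09:00-10:00, 12:00-15:00, 15:15-16:15, 16:45-18:00 (add 7h to convert from UTC-7).
Freya in UTC: 09:15-10:45, 13:15-16:30, 16:45-17:45 (add 7h to convert from UTC-7).
Beatriz in UTC: 12:15-18:00 (add 7h to convert from UTC-7).
Jun ∩ Emeka: 09:15-10:00, 13:15-15:00, 15:15-16:15, 16:45-17:15.
Jun ∩ Emeka ∩ Freya: 09:15-10:00, 13:15-15:00, 15:15-16:15, 16:45-17:15.
Jun ∩ Emeka ∩ Freya ∩ Beatriz: 13:15-15:00, 15:15-16:15, 16:45-17:15.
Those are the intersection windows.
The first common window of at least 45 minutes is 13:15-15:00, so the earliest start is 13:15.

13:15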